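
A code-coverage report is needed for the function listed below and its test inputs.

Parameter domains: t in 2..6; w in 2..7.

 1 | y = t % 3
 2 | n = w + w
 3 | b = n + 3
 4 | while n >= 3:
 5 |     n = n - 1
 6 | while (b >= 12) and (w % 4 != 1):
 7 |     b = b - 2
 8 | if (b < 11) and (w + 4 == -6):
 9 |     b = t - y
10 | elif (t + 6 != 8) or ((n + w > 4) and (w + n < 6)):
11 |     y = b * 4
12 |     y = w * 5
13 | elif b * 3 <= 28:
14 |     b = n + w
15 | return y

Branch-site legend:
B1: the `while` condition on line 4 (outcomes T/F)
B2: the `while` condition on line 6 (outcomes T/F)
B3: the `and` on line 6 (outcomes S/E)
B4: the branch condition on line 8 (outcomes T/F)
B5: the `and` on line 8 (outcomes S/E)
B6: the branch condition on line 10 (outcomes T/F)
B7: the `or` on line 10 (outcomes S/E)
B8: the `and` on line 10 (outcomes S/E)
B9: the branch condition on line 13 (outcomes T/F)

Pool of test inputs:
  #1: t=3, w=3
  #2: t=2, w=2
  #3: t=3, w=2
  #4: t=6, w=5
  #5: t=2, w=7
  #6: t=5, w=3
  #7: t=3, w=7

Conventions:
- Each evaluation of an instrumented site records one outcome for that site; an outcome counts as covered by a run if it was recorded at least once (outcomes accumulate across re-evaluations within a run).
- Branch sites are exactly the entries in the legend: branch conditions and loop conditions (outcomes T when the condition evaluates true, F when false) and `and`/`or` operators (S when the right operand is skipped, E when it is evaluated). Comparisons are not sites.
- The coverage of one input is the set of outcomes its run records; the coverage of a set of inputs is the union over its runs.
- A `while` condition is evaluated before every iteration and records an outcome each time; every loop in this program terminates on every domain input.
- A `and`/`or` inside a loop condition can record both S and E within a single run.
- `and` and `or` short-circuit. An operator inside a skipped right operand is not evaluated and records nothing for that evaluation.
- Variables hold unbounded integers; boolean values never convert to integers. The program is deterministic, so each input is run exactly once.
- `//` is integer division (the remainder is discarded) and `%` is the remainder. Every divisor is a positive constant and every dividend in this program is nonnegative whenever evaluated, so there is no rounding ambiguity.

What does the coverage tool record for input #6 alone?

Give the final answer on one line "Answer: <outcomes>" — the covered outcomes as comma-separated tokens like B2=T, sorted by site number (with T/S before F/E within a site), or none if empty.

Running input #6 (t=5, w=3), event by event:
  B1->T, B1->T, B1->T, B1->T, B1->F, B3->S, B2->F, B5->E, B4->F, B7->S
  B6->T
collecting distinct outcomes: B1=T, B1=F, B2=F, B3=S, B4=F, B5=E, B6=T, B7=S

Answer: B1=T, B1=F, B2=F, B3=S, B4=F, B5=E, B6=T, B7=S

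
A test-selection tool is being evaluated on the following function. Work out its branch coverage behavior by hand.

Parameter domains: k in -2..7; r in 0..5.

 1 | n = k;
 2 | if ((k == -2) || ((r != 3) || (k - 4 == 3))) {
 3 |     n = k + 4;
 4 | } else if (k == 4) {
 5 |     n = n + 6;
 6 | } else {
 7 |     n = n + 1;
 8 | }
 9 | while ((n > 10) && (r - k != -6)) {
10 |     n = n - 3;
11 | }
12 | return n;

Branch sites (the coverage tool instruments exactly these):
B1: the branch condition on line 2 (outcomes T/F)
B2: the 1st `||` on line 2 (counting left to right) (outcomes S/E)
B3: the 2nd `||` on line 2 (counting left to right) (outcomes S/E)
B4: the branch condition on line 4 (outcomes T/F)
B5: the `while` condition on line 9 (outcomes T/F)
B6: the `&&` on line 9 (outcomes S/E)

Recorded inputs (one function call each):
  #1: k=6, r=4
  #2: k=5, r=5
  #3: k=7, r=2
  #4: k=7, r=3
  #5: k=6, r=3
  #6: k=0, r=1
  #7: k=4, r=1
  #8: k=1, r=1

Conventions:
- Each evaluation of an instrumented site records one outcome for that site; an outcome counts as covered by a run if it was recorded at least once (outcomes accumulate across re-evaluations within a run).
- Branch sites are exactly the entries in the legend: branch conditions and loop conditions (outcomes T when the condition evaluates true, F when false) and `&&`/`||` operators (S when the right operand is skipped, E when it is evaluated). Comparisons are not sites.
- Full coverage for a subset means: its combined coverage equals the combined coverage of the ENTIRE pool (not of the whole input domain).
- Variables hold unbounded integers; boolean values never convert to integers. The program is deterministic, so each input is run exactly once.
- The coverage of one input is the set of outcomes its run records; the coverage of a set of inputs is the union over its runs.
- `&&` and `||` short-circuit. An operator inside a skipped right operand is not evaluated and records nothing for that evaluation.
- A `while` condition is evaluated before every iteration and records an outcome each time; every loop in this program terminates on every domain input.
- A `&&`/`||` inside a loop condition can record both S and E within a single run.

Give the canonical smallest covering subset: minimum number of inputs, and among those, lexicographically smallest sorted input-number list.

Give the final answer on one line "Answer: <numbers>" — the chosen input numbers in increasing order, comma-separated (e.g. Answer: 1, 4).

input #1, k=6, r=4: events B2->E, B3->S, B1->T, B6->S, B5->F; outcomes B1=T, B2=E, B3=S, B5=F, B6=S
input #2, k=5, r=5: events B2->E, B3->S, B1->T, B6->S, B5->F; outcomes B1=T, B2=E, B3=S, B5=F, B6=S
input #3, k=7, r=2: events B2->E, B3->S, B1->T, B6->E, B5->T, B6->S, B5->F; outcomes B1=T, B2=E, B3=S, B5=T, B5=F, B6=S, B6=E
input #4, k=7, r=3: events B2->E, B3->E, B1->T, B6->E, B5->T, B6->S, B5->F; outcomes B1=T, B2=E, B3=E, B5=T, B5=F, B6=S, B6=E
input #5, k=6, r=3: events B2->E, B3->E, B1->F, B4->F, B6->S, B5->F; outcomes B1=F, B2=E, B3=E, B4=F, B5=F, B6=S
input #6, k=0, r=1: events B2->E, B3->S, B1->T, B6->S, B5->F; outcomes B1=T, B2=E, B3=S, B5=F, B6=S
input #7, k=4, r=1: events B2->E, B3->S, B1->T, B6->S, B5->F; outcomes B1=T, B2=E, B3=S, B5=F, B6=S
input #8, k=1, r=1: events B2->E, B3->S, B1->T, B6->S, B5->F; outcomes B1=T, B2=E, B3=S, B5=F, B6=S
the full pool covers 10 outcomes: B1=T, B1=F, B2=E, B3=S, B3=E, B4=F, B5=T, B5=F, B6=S, B6=E
every size-1 subset falls short of the 10 outcomes (best: 7/10)
inputs {3, 5} (size 2) cover everything; no size-2 subset with a lexicographically smaller index list covers all 10

Answer: 3, 5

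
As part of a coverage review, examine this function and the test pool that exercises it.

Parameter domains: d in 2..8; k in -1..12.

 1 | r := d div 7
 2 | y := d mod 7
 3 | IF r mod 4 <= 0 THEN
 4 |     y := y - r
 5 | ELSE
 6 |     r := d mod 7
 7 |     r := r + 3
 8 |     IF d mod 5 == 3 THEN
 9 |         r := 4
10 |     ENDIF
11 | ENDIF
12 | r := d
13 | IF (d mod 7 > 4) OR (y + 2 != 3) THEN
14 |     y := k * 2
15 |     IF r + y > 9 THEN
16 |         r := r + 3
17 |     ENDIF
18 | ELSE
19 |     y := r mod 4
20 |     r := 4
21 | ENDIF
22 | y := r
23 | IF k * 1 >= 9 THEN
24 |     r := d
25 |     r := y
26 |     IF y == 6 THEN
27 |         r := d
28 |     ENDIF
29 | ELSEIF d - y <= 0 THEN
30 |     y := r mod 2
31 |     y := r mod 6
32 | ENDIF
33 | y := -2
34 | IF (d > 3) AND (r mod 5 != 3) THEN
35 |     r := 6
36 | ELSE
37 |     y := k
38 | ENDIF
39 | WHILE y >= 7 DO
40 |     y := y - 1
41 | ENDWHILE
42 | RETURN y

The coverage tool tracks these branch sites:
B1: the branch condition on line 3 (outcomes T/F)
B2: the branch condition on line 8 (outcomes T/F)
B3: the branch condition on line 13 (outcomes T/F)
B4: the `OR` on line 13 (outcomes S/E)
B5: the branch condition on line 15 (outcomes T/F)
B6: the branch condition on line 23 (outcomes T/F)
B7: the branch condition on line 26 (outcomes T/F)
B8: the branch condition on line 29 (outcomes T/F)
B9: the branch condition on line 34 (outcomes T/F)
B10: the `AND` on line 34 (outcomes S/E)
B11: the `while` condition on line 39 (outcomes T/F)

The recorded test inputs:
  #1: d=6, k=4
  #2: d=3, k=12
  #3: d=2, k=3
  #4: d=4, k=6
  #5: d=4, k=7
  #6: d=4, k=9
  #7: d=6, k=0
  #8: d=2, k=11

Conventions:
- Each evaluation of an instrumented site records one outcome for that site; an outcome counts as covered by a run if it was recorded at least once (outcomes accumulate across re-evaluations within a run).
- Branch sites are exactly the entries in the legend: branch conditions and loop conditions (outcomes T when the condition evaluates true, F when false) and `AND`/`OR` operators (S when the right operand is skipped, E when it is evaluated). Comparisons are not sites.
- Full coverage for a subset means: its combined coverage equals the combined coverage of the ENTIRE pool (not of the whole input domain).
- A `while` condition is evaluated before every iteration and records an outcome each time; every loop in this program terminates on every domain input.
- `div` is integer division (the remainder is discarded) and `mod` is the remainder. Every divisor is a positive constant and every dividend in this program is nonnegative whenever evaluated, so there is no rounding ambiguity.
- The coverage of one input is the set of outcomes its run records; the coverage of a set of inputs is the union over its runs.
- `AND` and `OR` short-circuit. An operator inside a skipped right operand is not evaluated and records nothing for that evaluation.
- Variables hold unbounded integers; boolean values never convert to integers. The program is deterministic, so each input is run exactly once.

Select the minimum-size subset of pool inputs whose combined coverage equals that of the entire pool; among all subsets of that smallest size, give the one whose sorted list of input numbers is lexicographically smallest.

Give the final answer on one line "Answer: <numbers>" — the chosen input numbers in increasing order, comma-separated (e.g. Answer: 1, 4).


input #1 (d=6, k=4): events B1->T, B4->S, B3->T, B5->T, B6->F, B8->T, B10->E, B9->T, B11->F; covers B1=T, B3=T, B4=S, B5=T, B6=F, B8=T, B9=T, B10=E, B11=F
input #2 (d=3, k=12): events B1->T, B4->E, B3->T, B5->T, B6->T, B7->T, B10->S, B9->F, B11->T, B11->T, B11->T, B11->T, B11->T, B11->T, ...; covers B1=T, B3=T, B4=E, B5=T, B6=T, B7=T, B9=F, B10=S, B11=T, B11=F
input #3 (d=2, k=3): events B1->T, B4->E, B3->T, B5->F, B6->F, B8->T, B10->S, B9->F, B11->F; covers B1=T, B3=T, B4=E, B5=F, B6=F, B8=T, B9=F, B10=S, B11=F
input #4 (d=4, k=6): events B1->T, B4->E, B3->T, B5->T, B6->F, B8->T, B10->E, B9->T, B11->F; covers B1=T, B3=T, B4=E, B5=T, B6=F, B8=T, B9=T, B10=E, B11=F
input #5 (d=4, k=7): events B1->T, B4->E, B3->T, B5->T, B6->F, B8->T, B10->E, B9->T, B11->F; covers B1=T, B3=T, B4=E, B5=T, B6=F, B8=T, B9=T, B10=E, B11=F
input #6 (d=4, k=9): events B1->T, B4->E, B3->T, B5->T, B6->T, B7->F, B10->E, B9->T, B11->F; covers B1=T, B3=T, B4=E, B5=T, B6=T, B7=F, B9=T, B10=E, B11=F
input #7 (d=6, k=0): events B1->T, B4->S, B3->T, B5->F, B6->F, B8->T, B10->E, B9->T, B11->F; covers B1=T, B3=T, B4=S, B5=F, B6=F, B8=T, B9=T, B10=E, B11=F
input #8 (d=2, k=11): events B1->T, B4->E, B3->T, B5->T, B6->T, B7->F, B10->S, B9->F, B11->T, B11->T, B11->T, B11->T, B11->T, B11->F; covers B1=T, B3=T, B4=E, B5=T, B6=T, B7=F, B9=F, B10=S, B11=T, B11=F
together the pool reaches 17 outcomes: B1=T, B3=T, B4=S, B4=E, B5=T, B5=F, B6=T, B6=F, B7=T, B7=F, B8=T, B9=T, B9=F, B10=S, B10=E, B11=T, B11=F
size 1 is not enough: best union over all size-1 subsets is 10/17
size 2 is not enough: best union over all size-2 subsets is 16/17
size 3: inputs {2, 6, 7} cover all 17 outcomes, and no lexicographically smaller subset of this size does
Answer: 2, 6, 7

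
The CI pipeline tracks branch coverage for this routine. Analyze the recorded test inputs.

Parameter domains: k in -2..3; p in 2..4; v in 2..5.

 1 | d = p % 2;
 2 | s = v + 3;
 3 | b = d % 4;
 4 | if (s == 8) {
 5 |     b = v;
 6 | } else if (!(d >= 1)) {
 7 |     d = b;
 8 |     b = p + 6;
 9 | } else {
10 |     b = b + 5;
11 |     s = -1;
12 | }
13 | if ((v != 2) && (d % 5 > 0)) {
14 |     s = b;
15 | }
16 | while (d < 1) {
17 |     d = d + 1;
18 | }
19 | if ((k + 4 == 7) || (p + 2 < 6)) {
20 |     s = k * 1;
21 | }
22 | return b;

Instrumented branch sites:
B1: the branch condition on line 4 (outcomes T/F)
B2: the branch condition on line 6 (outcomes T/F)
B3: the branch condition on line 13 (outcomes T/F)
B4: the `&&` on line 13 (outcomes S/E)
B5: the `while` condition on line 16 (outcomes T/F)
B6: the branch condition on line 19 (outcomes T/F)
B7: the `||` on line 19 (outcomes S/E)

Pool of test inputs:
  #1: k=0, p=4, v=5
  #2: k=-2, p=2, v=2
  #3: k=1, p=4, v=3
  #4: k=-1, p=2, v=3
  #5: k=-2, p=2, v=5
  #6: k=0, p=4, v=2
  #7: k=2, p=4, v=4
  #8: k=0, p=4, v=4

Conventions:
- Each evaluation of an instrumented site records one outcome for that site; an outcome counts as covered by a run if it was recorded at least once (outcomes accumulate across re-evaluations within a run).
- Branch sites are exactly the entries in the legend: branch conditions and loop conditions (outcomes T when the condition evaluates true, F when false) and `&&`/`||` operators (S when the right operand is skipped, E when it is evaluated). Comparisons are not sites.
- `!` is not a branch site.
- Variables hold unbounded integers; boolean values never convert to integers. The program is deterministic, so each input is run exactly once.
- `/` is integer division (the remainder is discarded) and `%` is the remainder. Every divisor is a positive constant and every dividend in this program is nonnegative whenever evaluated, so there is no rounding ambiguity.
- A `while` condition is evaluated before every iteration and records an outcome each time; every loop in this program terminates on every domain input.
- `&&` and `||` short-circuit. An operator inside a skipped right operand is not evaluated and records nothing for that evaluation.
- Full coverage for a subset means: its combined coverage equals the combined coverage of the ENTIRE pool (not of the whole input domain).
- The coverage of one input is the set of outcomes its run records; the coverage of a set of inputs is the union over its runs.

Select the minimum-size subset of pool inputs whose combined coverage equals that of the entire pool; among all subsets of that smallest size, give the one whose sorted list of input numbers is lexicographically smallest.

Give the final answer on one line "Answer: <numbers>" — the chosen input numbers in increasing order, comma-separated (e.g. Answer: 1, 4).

input #1, k=0, p=4, v=5: events B1->T, B4->E, B3->F, B5->T, B5->F, B7->E, B6->F; outcomes B1=T, B3=F, B4=E, B5=T, B5=F, B6=F, B7=E
input #2, k=-2, p=2, v=2: events B1->F, B2->T, B4->S, B3->F, B5->T, B5->F, B7->E, B6->T; outcomes B1=F, B2=T, B3=F, B4=S, B5=T, B5=F, B6=T, B7=E
input #3, k=1, p=4, v=3: events B1->F, B2->T, B4->E, B3->F, B5->T, B5->F, B7->E, B6->F; outcomes B1=F, B2=T, B3=F, B4=E, B5=T, B5=F, B6=F, B7=E
input #4, k=-1, p=2, v=3: events B1->F, B2->T, B4->E, B3->F, B5->T, B5->F, B7->E, B6->T; outcomes B1=F, B2=T, B3=F, B4=E, B5=T, B5=F, B6=T, B7=E
input #5, k=-2, p=2, v=5: events B1->T, B4->E, B3->F, B5->T, B5->F, B7->E, B6->T; outcomes B1=T, B3=F, B4=E, B5=T, B5=F, B6=T, B7=E
input #6, k=0, p=4, v=2: events B1->F, B2->T, B4->S, B3->F, B5->T, B5->F, B7->E, B6->F; outcomes B1=F, B2=T, B3=F, B4=S, B5=T, B5=F, B6=F, B7=E
input #7, k=2, p=4, v=4: events B1->F, B2->T, B4->E, B3->F, B5->T, B5->F, B7->E, B6->F; outcomes B1=F, B2=T, B3=F, B4=E, B5=T, B5=F, B6=F, B7=E
input #8, k=0, p=4, v=4: events B1->F, B2->T, B4->E, B3->F, B5->T, B5->F, B7->E, B6->F; outcomes B1=F, B2=T, B3=F, B4=E, B5=T, B5=F, B6=F, B7=E
pool-wide coverage (11 outcomes): B1=T, B1=F, B2=T, B3=F, B4=S, B4=E, B5=T, B5=F, B6=T, B6=F, B7=E
every size-1 subset falls short of the 11 outcomes (best: 8/11)
inputs {1, 2} (size 2) cover everything; no size-2 subset with a lexicographically smaller index list covers all 11

Answer: 1, 2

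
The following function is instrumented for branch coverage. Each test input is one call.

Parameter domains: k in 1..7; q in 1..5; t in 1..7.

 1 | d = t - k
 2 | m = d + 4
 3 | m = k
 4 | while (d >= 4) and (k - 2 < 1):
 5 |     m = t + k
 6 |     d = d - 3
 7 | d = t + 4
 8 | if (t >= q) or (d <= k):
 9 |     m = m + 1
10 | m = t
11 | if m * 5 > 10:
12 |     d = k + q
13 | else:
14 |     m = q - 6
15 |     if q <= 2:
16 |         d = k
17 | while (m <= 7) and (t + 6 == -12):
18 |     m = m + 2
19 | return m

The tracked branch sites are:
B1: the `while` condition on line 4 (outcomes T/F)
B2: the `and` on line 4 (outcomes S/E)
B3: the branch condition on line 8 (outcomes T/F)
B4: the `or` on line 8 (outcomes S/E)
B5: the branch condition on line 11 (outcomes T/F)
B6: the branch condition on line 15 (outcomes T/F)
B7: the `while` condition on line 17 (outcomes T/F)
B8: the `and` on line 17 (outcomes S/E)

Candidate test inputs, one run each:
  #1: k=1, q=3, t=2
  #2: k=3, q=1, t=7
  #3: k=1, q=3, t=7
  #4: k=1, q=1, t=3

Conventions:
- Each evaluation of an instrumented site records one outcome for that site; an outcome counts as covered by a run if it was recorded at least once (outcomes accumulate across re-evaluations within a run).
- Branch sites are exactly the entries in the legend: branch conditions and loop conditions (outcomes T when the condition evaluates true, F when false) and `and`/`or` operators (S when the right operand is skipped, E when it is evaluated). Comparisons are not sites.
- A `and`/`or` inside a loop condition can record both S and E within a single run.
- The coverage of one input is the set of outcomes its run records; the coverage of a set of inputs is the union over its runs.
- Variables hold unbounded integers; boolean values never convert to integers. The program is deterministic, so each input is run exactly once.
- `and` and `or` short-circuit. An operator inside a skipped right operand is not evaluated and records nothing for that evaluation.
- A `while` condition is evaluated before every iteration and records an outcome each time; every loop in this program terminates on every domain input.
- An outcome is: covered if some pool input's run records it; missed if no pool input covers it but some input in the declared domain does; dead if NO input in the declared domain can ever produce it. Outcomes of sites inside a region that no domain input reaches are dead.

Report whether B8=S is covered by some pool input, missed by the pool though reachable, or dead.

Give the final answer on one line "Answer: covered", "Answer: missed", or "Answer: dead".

no pool input records B8=S
checking all 245 inputs in the declared domain: B8=S is never recorded -> dead

Answer: dead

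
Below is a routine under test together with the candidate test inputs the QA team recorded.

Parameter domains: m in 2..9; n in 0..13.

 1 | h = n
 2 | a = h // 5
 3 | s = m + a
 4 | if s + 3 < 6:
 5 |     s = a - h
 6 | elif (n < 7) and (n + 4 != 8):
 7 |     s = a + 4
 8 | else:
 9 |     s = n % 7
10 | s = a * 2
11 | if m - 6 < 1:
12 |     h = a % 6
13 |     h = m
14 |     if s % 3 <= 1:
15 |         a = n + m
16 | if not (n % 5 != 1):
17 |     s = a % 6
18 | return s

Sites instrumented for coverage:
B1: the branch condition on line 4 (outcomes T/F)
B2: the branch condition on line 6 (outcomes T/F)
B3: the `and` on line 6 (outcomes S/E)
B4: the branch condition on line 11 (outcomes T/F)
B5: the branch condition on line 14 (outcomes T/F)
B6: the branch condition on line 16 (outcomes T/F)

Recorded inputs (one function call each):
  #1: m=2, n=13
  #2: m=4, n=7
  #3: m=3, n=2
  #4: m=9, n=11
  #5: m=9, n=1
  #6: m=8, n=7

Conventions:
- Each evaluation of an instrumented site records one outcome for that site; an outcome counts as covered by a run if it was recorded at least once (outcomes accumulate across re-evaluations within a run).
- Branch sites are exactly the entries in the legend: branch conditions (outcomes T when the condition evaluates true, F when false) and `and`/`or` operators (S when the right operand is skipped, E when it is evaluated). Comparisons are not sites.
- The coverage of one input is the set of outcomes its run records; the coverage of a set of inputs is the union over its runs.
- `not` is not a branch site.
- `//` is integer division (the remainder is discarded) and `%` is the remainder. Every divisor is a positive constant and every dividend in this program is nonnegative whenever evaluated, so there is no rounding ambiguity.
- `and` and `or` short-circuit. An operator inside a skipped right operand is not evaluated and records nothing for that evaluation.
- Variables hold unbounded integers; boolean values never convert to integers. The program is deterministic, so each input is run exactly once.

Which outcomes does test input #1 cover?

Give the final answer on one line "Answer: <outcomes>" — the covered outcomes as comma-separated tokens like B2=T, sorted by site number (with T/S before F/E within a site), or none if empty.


Event log for input #1 (m=2, n=13):
  B1->F, B3->S, B2->F, B4->T, B5->T, B6->F
deduplicating events, the covered set is: B1=F, B2=F, B3=S, B4=T, B5=T, B6=F
Answer: B1=F, B2=F, B3=S, B4=T, B5=T, B6=F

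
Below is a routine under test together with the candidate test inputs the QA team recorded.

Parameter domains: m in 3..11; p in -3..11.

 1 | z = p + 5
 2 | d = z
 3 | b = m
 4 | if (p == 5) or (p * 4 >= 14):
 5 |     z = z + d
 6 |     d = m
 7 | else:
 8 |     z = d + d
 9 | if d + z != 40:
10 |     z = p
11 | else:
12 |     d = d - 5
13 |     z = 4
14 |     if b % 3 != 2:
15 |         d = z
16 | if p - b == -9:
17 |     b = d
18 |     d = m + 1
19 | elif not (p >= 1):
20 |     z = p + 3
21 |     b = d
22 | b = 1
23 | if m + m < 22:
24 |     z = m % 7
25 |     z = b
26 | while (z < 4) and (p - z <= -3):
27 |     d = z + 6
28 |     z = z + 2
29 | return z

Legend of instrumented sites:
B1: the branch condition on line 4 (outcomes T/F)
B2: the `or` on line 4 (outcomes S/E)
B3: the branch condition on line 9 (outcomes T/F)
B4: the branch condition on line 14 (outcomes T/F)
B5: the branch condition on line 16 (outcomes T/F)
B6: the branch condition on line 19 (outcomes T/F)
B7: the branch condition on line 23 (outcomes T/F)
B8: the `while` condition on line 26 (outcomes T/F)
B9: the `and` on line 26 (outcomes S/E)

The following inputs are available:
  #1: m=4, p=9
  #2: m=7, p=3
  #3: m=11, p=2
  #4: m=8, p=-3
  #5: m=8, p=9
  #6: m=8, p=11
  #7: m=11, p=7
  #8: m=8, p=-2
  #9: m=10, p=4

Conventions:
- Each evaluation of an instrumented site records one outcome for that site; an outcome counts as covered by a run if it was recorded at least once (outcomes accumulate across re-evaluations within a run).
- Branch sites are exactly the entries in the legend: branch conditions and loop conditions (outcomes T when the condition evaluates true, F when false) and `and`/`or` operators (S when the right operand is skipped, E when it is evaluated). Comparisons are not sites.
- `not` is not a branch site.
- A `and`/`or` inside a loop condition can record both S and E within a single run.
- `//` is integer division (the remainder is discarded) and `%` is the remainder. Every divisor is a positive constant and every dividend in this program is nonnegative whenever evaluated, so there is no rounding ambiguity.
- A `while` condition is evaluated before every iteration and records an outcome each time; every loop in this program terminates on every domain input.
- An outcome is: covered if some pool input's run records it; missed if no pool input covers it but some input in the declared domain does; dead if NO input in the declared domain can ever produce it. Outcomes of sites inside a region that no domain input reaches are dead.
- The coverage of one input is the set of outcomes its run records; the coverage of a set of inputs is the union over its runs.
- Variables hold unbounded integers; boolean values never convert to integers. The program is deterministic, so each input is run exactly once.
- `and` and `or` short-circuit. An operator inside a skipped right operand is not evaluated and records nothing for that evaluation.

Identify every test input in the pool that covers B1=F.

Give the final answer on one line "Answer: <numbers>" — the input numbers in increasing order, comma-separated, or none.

input #1 (m=4, p=9): does not produce B1=F
input #2 (m=7, p=3): produces B1=F
input #3 (m=11, p=2): produces B1=F
input #4 (m=8, p=-3): produces B1=F
input #5 (m=8, p=9): does not produce B1=F
input #6 (m=8, p=11): does not produce B1=F
input #7 (m=11, p=7): does not produce B1=F
input #8 (m=8, p=-2): produces B1=F
input #9 (m=10, p=4): does not produce B1=F

Answer: 2, 3, 4, 8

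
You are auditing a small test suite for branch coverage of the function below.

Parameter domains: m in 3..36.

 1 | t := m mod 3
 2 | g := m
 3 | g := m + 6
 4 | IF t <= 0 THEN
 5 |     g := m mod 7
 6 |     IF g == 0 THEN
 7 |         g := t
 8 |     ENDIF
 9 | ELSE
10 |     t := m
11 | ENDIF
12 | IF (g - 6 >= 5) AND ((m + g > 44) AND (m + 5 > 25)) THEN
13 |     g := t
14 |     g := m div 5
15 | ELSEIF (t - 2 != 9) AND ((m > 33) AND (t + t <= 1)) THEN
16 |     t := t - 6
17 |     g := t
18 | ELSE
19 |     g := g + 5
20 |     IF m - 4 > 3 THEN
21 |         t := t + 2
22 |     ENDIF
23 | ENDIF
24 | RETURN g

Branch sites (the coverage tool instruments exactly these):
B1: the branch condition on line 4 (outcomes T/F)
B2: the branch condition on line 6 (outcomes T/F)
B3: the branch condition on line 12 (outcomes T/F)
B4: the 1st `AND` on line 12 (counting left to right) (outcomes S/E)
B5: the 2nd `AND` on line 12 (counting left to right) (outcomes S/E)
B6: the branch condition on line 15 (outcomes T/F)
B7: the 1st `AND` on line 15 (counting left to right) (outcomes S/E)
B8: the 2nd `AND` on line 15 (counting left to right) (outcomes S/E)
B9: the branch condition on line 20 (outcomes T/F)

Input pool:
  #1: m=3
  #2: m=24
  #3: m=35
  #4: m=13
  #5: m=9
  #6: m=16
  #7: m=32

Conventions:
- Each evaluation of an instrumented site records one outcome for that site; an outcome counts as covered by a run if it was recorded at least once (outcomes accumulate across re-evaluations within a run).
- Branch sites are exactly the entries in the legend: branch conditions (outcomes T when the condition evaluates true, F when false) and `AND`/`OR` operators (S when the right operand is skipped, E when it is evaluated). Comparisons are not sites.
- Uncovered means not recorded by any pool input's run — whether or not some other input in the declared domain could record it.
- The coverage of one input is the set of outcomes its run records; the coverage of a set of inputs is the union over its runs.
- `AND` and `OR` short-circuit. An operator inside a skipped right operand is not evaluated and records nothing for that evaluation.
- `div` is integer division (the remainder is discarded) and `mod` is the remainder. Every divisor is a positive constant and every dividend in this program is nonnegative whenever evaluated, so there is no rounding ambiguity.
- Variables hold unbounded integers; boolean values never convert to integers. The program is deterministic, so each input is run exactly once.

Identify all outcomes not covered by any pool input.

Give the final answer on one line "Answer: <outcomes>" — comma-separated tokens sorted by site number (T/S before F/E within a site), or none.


test 1 (m=3) hits B1=T, B2=F, B3=F, B4=S, B6=F, B7=E, B8=S, B9=F
test 2 (m=24) hits B1=T, B2=F, B3=F, B4=S, B6=F, B7=E, B8=S, B9=T
test 3 (m=35) hits B1=F, B3=T, B4=E, B5=E
test 4 (m=13) hits B1=F, B3=F, B4=E, B5=S, B6=F, B7=E, B8=S, B9=T
test 5 (m=9) hits B1=T, B2=F, B3=F, B4=S, B6=F, B7=E, B8=S, B9=T
test 6 (m=16) hits B1=F, B3=F, B4=E, B5=S, B6=F, B7=E, B8=S, B9=T
test 7 (m=32) hits B1=F, B3=T, B4=E, B5=E
union over the pool: B1=T, B1=F, B2=F, B3=T, B3=F, B4=S, B4=E, B5=S, B5=E, B6=F, B7=E, B8=S, B9=T, B9=F
uncovered (4 of 18): B2=T, B6=T, B7=S, B8=E
Answer: B2=T, B6=T, B7=S, B8=E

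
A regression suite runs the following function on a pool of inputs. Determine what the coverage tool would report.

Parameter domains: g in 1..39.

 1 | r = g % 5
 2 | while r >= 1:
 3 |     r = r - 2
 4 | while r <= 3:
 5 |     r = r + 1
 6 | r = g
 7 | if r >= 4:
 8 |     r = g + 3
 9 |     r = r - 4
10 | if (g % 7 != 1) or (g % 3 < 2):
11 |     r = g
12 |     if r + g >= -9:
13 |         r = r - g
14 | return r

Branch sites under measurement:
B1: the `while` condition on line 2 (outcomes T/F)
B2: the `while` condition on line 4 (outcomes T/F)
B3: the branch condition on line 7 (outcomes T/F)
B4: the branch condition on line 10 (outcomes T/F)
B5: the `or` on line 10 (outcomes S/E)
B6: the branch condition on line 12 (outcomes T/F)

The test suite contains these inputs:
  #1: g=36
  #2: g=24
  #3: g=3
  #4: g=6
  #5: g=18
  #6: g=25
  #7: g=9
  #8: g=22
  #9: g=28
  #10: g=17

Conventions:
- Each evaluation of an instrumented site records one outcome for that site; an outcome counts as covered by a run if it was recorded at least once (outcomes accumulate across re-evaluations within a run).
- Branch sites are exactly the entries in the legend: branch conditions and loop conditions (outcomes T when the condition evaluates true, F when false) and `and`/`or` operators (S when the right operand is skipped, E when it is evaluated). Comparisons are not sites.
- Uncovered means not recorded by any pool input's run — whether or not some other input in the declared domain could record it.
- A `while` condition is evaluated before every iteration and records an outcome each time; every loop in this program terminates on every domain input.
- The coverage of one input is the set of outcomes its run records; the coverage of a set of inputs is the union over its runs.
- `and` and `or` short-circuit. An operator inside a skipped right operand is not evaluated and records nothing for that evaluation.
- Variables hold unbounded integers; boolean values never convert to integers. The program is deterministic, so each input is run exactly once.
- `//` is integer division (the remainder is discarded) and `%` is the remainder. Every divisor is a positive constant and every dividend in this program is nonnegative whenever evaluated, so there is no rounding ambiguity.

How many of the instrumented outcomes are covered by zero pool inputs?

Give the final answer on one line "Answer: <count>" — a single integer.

run #1 (g=36) records B1=T, B1=F, B2=T, B2=F, B3=T, B4=T, B5=E, B6=T
run #2 (g=24) records B1=T, B1=F, B2=T, B2=F, B3=T, B4=T, B5=S, B6=T
run #3 (g=3) records B1=T, B1=F, B2=T, B2=F, B3=F, B4=T, B5=S, B6=T
run #4 (g=6) records B1=T, B1=F, B2=T, B2=F, B3=T, B4=T, B5=S, B6=T
run #5 (g=18) records B1=T, B1=F, B2=T, B2=F, B3=T, B4=T, B5=S, B6=T
run #6 (g=25) records B1=F, B2=T, B2=F, B3=T, B4=T, B5=S, B6=T
run #7 (g=9) records B1=T, B1=F, B2=T, B2=F, B3=T, B4=T, B5=S, B6=T
run #8 (g=22) records B1=T, B1=F, B2=T, B2=F, B3=T, B4=T, B5=E, B6=T
run #9 (g=28) records B1=T, B1=F, B2=T, B2=F, B3=T, B4=T, B5=S, B6=T
run #10 (g=17) records B1=T, B1=F, B2=T, B2=F, B3=T, B4=T, B5=S, B6=T
union over the pool: B1=T, B1=F, B2=T, B2=F, B3=T, B3=F, B4=T, B5=S, B5=E, B6=T
uncovered (2 of 12): B4=F, B6=F

Answer: 2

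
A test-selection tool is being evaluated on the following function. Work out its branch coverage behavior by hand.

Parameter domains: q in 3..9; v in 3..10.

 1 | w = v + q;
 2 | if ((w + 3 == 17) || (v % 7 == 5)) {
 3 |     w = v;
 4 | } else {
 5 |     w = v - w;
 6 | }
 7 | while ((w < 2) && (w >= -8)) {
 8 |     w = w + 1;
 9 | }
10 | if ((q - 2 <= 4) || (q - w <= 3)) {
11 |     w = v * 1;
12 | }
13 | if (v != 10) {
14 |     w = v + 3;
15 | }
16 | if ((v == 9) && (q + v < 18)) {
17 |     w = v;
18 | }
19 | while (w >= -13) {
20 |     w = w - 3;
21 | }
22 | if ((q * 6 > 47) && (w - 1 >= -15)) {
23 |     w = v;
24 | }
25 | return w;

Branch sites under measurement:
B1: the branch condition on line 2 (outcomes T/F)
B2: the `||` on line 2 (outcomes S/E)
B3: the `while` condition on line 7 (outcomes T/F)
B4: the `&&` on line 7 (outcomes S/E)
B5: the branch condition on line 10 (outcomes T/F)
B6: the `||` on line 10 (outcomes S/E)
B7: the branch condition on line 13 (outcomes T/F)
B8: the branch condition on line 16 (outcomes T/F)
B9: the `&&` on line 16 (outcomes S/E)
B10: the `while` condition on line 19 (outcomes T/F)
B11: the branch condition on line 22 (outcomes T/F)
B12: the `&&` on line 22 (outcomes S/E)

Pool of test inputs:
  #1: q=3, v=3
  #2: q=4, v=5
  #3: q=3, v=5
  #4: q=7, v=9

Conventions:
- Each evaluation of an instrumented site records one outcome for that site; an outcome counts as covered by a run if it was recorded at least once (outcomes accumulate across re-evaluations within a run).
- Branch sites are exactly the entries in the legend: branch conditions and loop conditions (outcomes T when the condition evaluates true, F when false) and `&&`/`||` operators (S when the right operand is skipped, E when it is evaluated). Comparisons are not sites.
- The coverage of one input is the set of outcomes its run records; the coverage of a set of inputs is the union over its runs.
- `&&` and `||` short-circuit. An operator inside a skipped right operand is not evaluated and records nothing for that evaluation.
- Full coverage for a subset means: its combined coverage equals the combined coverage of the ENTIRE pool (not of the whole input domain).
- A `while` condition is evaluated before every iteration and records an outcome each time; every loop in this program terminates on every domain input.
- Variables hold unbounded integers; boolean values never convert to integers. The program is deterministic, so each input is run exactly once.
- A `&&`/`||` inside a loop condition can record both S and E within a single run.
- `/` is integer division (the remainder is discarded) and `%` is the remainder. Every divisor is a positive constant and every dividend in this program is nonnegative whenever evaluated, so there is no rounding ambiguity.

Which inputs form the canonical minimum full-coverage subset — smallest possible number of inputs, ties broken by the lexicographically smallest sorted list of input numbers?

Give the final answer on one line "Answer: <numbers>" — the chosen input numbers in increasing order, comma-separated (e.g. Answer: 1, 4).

test 1 (q=3, v=3) hits B1=F, B2=E, B3=T, B3=F, B4=S, B4=E, B5=T, B6=S, B7=T, B8=F, B9=S, B10=T, B10=F, B11=F, B12=S
test 2 (q=4, v=5) hits B1=T, B2=E, B3=F, B4=S, B5=T, B6=S, B7=T, B8=F, B9=S, B10=T, B10=F, B11=F, B12=S
test 3 (q=3, v=5) hits B1=T, B2=E, B3=F, B4=S, B5=T, B6=S, B7=T, B8=F, B9=S, B10=T, B10=F, B11=F, B12=S
test 4 (q=7, v=9) hits B1=F, B2=E, B3=T, B3=F, B4=S, B4=E, B5=F, B6=E, B7=T, B8=T, B9=E, B10=T, B10=F, B11=F, B12=S
the full pool covers 20 outcomes: B1=T, B1=F, B2=E, B3=T, B3=F, B4=S, B4=E, B5=T, B5=F, B6=S, B6=E, B7=T, B8=T, B8=F, B9=S, B9=E, B10=T, B10=F, B11=F, B12=S
no size-1 subset reaches all 20 outcomes (best union: 15/20)
at size 2, {2, 4} reaches all 20 outcomes; every lexicographically earlier size-2 subset fails

Answer: 2, 4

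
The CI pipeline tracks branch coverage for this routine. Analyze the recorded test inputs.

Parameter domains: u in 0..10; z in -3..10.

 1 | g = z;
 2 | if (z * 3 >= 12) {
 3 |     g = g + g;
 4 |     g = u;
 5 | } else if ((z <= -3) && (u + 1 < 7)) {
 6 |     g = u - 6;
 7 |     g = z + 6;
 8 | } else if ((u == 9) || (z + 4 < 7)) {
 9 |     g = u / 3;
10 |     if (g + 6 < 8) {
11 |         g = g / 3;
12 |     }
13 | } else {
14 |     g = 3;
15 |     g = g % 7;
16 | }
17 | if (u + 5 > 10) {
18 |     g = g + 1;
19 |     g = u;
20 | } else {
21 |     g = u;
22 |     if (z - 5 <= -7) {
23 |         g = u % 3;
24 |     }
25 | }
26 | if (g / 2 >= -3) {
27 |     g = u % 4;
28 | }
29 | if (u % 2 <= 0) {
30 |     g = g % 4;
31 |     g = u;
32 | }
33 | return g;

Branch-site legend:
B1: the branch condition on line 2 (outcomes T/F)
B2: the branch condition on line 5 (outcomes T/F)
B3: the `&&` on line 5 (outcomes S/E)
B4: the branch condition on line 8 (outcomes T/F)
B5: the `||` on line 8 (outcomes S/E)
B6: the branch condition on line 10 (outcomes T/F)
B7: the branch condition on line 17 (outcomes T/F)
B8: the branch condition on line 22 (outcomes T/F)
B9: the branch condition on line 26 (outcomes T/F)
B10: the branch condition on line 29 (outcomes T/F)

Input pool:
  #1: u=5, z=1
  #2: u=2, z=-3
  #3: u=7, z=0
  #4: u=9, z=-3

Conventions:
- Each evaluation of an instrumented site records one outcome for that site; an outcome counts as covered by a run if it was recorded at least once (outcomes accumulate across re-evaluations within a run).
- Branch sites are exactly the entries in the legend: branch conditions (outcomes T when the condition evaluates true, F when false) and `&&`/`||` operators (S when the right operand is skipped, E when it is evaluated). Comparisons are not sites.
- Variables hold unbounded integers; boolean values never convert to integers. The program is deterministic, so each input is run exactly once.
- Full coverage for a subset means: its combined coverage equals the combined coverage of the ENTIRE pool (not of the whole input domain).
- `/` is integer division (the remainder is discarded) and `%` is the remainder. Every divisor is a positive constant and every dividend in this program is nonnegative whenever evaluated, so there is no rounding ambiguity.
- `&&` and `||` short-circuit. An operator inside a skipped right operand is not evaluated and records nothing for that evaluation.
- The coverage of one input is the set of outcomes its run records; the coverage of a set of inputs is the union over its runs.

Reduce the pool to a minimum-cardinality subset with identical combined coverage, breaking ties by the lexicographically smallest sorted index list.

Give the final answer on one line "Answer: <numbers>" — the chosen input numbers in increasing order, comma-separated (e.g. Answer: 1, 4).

input #1, u=5, z=1: outcomes B1=F, B2=F, B3=S, B4=T, B5=E, B6=T, B7=F, B8=F, B9=T, B10=F
input #2, u=2, z=-3: outcomes B1=F, B2=T, B3=E, B7=F, B8=T, B9=T, B10=T
input #3, u=7, z=0: outcomes B1=F, B2=F, B3=S, B4=T, B5=E, B6=F, B7=T, B9=T, B10=F
input #4, u=9, z=-3: outcomes B1=F, B2=F, B3=E, B4=T, B5=S, B6=F, B7=T, B9=T, B10=F
pool-wide coverage (17 outcomes): B1=F, B2=T, B2=F, B3=S, B3=E, B4=T, B5=S, B5=E, B6=T, B6=F, B7=T, B7=F, B8=T, B8=F, B9=T, B10=T, B10=F
no size-1 subset reaches all 17 outcomes (best union: 10/17)
no size-2 subset reaches all 17 outcomes (best union: 14/17)
at size 3, {1, 2, 4} reaches all 17 outcomes; every lexicographically earlier size-3 subset fails

Answer: 1, 2, 4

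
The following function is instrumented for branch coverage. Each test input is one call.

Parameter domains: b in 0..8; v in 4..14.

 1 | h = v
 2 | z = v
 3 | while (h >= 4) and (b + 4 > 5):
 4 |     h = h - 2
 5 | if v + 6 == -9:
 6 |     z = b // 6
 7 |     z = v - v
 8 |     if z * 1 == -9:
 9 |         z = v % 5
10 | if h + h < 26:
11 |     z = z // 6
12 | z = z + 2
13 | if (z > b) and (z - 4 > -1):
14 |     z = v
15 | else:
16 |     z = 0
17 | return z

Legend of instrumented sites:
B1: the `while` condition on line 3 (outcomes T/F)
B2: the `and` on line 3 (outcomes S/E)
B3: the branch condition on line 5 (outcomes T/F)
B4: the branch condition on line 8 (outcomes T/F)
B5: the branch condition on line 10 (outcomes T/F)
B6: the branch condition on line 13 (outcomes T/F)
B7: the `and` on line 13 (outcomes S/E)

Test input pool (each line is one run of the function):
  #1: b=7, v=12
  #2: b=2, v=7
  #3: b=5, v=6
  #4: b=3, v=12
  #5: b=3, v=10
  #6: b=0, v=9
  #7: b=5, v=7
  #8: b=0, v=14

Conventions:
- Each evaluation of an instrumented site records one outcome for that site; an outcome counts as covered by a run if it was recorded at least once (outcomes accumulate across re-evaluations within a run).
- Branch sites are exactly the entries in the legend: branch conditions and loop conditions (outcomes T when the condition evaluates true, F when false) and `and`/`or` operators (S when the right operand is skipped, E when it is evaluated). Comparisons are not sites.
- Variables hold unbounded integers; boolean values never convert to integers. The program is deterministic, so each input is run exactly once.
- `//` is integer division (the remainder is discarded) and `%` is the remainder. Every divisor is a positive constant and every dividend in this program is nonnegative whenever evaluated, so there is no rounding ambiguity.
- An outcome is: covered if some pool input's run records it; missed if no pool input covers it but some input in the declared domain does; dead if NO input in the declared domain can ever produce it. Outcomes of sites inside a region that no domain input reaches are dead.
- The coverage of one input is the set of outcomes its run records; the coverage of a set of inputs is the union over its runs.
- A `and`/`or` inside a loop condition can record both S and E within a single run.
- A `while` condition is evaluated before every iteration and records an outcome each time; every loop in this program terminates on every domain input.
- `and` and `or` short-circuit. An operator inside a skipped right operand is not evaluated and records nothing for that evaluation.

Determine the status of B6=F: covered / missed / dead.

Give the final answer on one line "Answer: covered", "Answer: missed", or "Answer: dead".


B6=F is recorded by pool input(s) 1, 2, 3, 5, 6, 7 -> covered
Answer: covered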